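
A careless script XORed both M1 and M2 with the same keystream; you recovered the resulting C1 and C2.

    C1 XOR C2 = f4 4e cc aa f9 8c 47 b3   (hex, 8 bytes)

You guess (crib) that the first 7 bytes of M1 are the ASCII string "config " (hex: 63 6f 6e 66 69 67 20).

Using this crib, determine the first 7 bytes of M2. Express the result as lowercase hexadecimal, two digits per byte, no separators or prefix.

9721a2cc90eb67

Since C1 ⊕ C2 = M1 ⊕ M2, XORing with the guessed M1 bytes yields the corresponding M2 bytes: M2 = (C1 ⊕ C2) ⊕ M1.
byte 0: 11110100 XOR 01100011 = 10010111
byte 1: 01001110 XOR 01101111 = 00100001
byte 2: 11001100 XOR 01101110 = 10100010
byte 3: 10101010 XOR 01100110 = 11001100
byte 4: 11111001 XOR 01101001 = 10010000
byte 5: 10001100 XOR 01100111 = 11101011
byte 6: 01000111 XOR 00100000 = 01100111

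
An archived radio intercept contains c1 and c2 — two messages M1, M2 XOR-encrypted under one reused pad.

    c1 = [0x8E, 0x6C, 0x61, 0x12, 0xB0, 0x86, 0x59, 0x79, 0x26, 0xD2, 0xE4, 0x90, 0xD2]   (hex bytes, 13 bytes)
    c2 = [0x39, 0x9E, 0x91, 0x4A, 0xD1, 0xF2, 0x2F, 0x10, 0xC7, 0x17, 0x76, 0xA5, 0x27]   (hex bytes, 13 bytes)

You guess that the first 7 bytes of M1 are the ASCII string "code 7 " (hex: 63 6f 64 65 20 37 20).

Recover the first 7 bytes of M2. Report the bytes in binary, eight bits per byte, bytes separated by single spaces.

First, c1 ⊕ c2 = (M1 ⊕ K) ⊕ (M2 ⊕ K) = M1 ⊕ M2, so the key drops out. Then M2 = (M1 ⊕ M2) ⊕ M1 over the first 7 bytes.
byte 0: (8e ⊕ 39) ⊕ 63 = b7 ⊕ 63 = d4
byte 1: (6c ⊕ 9e) ⊕ 6f = f2 ⊕ 6f = 9d
byte 2: (61 ⊕ 91) ⊕ 64 = f0 ⊕ 64 = 94
byte 3: (12 ⊕ 4a) ⊕ 65 = 58 ⊕ 65 = 3d
byte 4: (b0 ⊕ d1) ⊕ 20 = 61 ⊕ 20 = 41
byte 5: (86 ⊕ f2) ⊕ 37 = 74 ⊕ 37 = 43
byte 6: (59 ⊕ 2f) ⊕ 20 = 76 ⊕ 20 = 56

11010100 10011101 10010100 00111101 01000001 01000011 01010110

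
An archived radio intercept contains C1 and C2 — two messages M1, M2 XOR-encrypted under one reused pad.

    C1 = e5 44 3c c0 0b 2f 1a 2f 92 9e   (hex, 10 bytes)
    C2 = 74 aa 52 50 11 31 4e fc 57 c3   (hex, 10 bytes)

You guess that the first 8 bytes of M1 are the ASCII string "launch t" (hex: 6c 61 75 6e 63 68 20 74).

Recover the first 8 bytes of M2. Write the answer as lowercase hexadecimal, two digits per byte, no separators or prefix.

fd8f1bfe797674a7

First, C1 ⊕ C2 = (M1 ⊕ K) ⊕ (M2 ⊕ K) = M1 ⊕ M2, so the key drops out. Then M2 = (M1 ⊕ M2) ⊕ M1 over the first 8 bytes.
byte 0: (e5 XOR 74) XOR 6c = 91 XOR 6c = fd
byte 1: (44 XOR aa) XOR 61 = ee XOR 61 = 8f
byte 2: (3c XOR 52) XOR 75 = 6e XOR 75 = 1b
byte 3: (c0 XOR 50) XOR 6e = 90 XOR 6e = fe
byte 4: (0b XOR 11) XOR 63 = 1a XOR 63 = 79
byte 5: (2f XOR 31) XOR 68 = 1e XOR 68 = 76
byte 6: (1a XOR 4e) XOR 20 = 54 XOR 20 = 74
byte 7: (2f XOR fc) XOR 74 = d3 XOR 74 = a7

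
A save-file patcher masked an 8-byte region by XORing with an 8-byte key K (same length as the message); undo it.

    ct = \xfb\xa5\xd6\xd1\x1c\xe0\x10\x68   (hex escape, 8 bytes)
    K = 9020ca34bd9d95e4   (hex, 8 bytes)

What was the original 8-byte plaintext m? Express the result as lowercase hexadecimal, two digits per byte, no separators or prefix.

byte 0: 251 ⊕ 144 = 107
byte 1: 165 ⊕  32 = 133
byte 2: 214 ⊕ 202 =  28
byte 3: 209 ⊕  52 = 229
byte 4:  28 ⊕ 189 = 161
byte 5: 224 ⊕ 157 = 125
byte 6:  16 ⊕ 149 = 133
byte 7: 104 ⊕ 228 = 140

6b851ce5a17d858c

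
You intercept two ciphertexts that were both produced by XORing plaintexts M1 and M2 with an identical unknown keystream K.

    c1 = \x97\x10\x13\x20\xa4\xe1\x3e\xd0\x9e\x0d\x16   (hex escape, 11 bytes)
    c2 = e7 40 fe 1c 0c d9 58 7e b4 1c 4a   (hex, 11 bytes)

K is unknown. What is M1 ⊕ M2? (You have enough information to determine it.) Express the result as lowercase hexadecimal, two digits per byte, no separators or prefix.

c1 ⊕ c2 = (M1 ⊕ K) ⊕ (M2 ⊕ K) = M1 ⊕ M2 — the shared key cancels under XOR.
97 ^ e7 = 70
10 ^ 40 = 50
13 ^ fe = ed
20 ^ 1c = 3c
a4 ^ 0c = a8
e1 ^ d9 = 38
3e ^ 58 = 66
d0 ^ 7e = ae
9e ^ b4 = 2a
0d ^ 1c = 11
16 ^ 4a = 5c

7050ed3ca83866ae2a115c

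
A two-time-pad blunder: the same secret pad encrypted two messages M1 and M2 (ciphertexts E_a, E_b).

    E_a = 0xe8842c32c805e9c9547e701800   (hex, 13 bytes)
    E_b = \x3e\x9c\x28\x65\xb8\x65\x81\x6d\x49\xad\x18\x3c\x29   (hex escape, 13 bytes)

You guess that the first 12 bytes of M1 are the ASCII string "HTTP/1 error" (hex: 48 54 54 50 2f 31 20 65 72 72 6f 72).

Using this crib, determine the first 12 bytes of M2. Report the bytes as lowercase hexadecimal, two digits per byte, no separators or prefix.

First, E_a ⊕ E_b = (M1 ⊕ K) ⊕ (M2 ⊕ K) = M1 ⊕ M2, so the key drops out. Then M2 = (M1 ⊕ M2) ⊕ M1 over the first 12 bytes.
byte 0: (e8 ^ 3e) ^ 48 = d6 ^ 48 = 9e
byte 1: (84 ^ 9c) ^ 54 = 18 ^ 54 = 4c
byte 2: (2c ^ 28) ^ 54 = 04 ^ 54 = 50
byte 3: (32 ^ 65) ^ 50 = 57 ^ 50 = 07
byte 4: (c8 ^ b8) ^ 2f = 70 ^ 2f = 5f
byte 5: (05 ^ 65) ^ 31 = 60 ^ 31 = 51
byte 6: (e9 ^ 81) ^ 20 = 68 ^ 20 = 48
byte 7: (c9 ^ 6d) ^ 65 = a4 ^ 65 = c1
byte 8: (54 ^ 49) ^ 72 = 1d ^ 72 = 6f
byte 9: (7e ^ ad) ^ 72 = d3 ^ 72 = a1
byte 10: (70 ^ 18) ^ 6f = 68 ^ 6f = 07
byte 11: (18 ^ 3c) ^ 72 = 24 ^ 72 = 56

9e4c50075f5148c16fa10756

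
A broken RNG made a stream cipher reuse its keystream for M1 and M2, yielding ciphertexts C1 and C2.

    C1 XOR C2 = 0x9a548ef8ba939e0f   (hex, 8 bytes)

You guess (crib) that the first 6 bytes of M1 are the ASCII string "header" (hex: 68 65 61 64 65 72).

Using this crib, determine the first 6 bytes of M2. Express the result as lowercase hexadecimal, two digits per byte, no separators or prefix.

f231ef9cdfe1

Since C1 ⊕ C2 = M1 ⊕ M2, XORing with the guessed M1 bytes yields the corresponding M2 bytes: M2 = (C1 ⊕ C2) ⊕ M1.
9a ^ 68 = f2
54 ^ 65 = 31
8e ^ 61 = ef
f8 ^ 64 = 9c
ba ^ 65 = df
93 ^ 72 = e1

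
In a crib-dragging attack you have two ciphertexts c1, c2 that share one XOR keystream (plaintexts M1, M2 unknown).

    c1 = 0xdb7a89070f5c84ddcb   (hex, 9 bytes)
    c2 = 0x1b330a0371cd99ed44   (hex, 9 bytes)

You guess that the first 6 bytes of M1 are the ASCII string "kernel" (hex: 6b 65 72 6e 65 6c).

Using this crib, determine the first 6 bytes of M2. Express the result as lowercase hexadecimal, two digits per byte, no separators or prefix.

ab2cf16a1bfd

First, c1 ⊕ c2 = (M1 ⊕ K) ⊕ (M2 ⊕ K) = M1 ⊕ M2, so the key drops out. Then M2 = (M1 ⊕ M2) ⊕ M1 over the first 6 bytes.
byte 0: (db ^ 1b) ^ 6b = c0 ^ 6b = ab
byte 1: (7a ^ 33) ^ 65 = 49 ^ 65 = 2c
byte 2: (89 ^ 0a) ^ 72 = 83 ^ 72 = f1
byte 3: (07 ^ 03) ^ 6e = 04 ^ 6e = 6a
byte 4: (0f ^ 71) ^ 65 = 7e ^ 65 = 1b
byte 5: (5c ^ cd) ^ 6c = 91 ^ 6c = fd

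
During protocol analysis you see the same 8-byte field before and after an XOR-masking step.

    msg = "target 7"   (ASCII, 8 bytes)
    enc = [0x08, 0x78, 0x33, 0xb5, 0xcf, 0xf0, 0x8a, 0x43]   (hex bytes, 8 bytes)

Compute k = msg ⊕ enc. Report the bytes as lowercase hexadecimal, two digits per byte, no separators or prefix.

7c1941d2aa84aa74

Since enc = msg ⊕ k, XORing both sides with msg gives k = msg ⊕ enc.
byte 0: 74 ^ 08 = 7c
byte 1: 61 ^ 78 = 19
byte 2: 72 ^ 33 = 41
byte 3: 67 ^ b5 = d2
byte 4: 65 ^ cf = aa
byte 5: 74 ^ f0 = 84
byte 6: 20 ^ 8a = aa
byte 7: 37 ^ 43 = 74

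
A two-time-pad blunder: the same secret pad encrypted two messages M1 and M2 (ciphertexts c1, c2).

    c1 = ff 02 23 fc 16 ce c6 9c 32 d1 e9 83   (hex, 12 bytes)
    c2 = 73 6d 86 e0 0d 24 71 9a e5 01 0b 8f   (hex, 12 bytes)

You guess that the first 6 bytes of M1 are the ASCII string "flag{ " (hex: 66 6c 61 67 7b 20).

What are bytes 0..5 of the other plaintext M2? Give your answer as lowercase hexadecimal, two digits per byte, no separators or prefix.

ea03c47b60ca

First, c1 ⊕ c2 = (M1 ⊕ K) ⊕ (M2 ⊕ K) = M1 ⊕ M2, so the key drops out. Then M2 = (M1 ⊕ M2) ⊕ M1 over the first 6 bytes.
byte 0: (ff ^ 73) ^ 66 = 8c ^ 66 = ea
byte 1: (02 ^ 6d) ^ 6c = 6f ^ 6c = 03
byte 2: (23 ^ 86) ^ 61 = a5 ^ 61 = c4
byte 3: (fc ^ e0) ^ 67 = 1c ^ 67 = 7b
byte 4: (16 ^ 0d) ^ 7b = 1b ^ 7b = 60
byte 5: (ce ^ 24) ^ 20 = ea ^ 20 = ca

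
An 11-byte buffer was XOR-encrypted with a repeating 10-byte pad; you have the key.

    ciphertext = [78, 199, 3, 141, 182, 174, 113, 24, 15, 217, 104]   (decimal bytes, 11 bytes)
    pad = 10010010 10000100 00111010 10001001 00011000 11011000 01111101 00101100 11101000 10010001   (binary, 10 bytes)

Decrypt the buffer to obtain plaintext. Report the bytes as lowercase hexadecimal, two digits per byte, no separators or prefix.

The 10-byte key repeats, so the effective keystream is 92 84 3a 89 18 d8 7d 2c e8 91 92.
byte 0: 4e XOR 92 = dc
byte 1: c7 XOR 84 = 43
byte 2: 03 XOR 3a = 39
byte 3: 8d XOR 89 = 04
byte 4: b6 XOR 18 = ae
byte 5: ae XOR d8 = 76
byte 6: 71 XOR 7d = 0c
byte 7: 18 XOR 2c = 34
byte 8: 0f XOR e8 = e7
byte 9: d9 XOR 91 = 48
byte 10: 68 XOR 92 = fa

dc433904ae760c34e748fa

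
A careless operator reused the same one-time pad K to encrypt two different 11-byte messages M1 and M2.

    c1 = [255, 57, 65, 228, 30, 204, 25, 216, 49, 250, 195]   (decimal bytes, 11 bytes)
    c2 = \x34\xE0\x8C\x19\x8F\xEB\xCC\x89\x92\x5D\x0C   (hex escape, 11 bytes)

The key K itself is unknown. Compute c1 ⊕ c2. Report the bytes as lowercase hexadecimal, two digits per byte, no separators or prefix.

cbd9cdfd9127d551a3a7cf

c1 ⊕ c2 = (M1 ⊕ K) ⊕ (M2 ⊕ K) = M1 ⊕ M2 — the shared key cancels under XOR.
byte 0: ff ^ 34 = cb
byte 1: 39 ^ e0 = d9
byte 2: 41 ^ 8c = cd
byte 3: e4 ^ 19 = fd
byte 4: 1e ^ 8f = 91
byte 5: cc ^ eb = 27
byte 6: 19 ^ cc = d5
byte 7: d8 ^ 89 = 51
byte 8: 31 ^ 92 = a3
byte 9: fa ^ 5d = a7
byte 10: c3 ^ 0c = cf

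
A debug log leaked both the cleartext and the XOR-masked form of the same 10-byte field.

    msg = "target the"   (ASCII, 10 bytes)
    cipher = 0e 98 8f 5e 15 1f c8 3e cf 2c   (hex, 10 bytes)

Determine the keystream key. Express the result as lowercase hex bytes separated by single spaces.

Since cipher = msg ⊕ key, XORing both sides with msg gives key = msg ⊕ cipher.
01110100 XOR 00001110 = 01111010
01100001 XOR 10011000 = 11111001
01110010 XOR 10001111 = 11111101
01100111 XOR 01011110 = 00111001
01100101 XOR 00010101 = 01110000
01110100 XOR 00011111 = 01101011
00100000 XOR 11001000 = 11101000
01110100 XOR 00111110 = 01001010
01101000 XOR 11001111 = 10100111
01100101 XOR 00101100 = 01001001

7a f9 fd 39 70 6b e8 4a a7 49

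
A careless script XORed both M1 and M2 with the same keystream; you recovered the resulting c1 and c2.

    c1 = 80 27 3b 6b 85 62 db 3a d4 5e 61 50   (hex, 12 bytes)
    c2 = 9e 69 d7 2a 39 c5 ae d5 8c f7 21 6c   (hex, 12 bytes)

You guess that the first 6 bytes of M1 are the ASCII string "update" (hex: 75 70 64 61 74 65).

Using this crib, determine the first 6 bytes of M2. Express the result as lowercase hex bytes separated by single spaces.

6b 3e 88 20 c8 c2

First, c1 ⊕ c2 = (M1 ⊕ K) ⊕ (M2 ⊕ K) = M1 ⊕ M2, so the key drops out. Then M2 = (M1 ⊕ M2) ⊕ M1 over the first 6 bytes.
byte 0: (80 ⊕ 9e) ⊕ 75 = 1e ⊕ 75 = 6b
byte 1: (27 ⊕ 69) ⊕ 70 = 4e ⊕ 70 = 3e
byte 2: (3b ⊕ d7) ⊕ 64 = ec ⊕ 64 = 88
byte 3: (6b ⊕ 2a) ⊕ 61 = 41 ⊕ 61 = 20
byte 4: (85 ⊕ 39) ⊕ 74 = bc ⊕ 74 = c8
byte 5: (62 ⊕ c5) ⊕ 65 = a7 ⊕ 65 = c2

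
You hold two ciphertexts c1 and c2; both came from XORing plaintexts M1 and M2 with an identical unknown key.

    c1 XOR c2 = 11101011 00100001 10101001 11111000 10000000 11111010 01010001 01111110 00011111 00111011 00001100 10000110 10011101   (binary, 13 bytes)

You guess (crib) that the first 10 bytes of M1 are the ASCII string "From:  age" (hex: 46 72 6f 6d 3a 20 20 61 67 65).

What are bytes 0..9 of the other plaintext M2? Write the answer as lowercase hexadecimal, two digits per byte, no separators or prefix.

ad53c695bada711f785e

Since c1 ⊕ c2 = M1 ⊕ M2, XORing with the guessed M1 bytes yields the corresponding M2 bytes: M2 = (c1 ⊕ c2) ⊕ M1.
eb XOR 46 = ad
21 XOR 72 = 53
a9 XOR 6f = c6
f8 XOR 6d = 95
80 XOR 3a = ba
fa XOR 20 = da
51 XOR 20 = 71
7e XOR 61 = 1f
1f XOR 67 = 78
3b XOR 65 = 5e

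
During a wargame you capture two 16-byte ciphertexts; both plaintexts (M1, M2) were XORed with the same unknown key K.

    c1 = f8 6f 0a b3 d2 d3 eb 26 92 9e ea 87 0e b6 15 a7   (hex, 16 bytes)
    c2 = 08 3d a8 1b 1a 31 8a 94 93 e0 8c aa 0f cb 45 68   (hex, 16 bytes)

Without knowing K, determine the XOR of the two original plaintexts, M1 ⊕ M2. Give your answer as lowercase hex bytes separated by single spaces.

c1 ⊕ c2 = (M1 ⊕ K) ⊕ (M2 ⊕ K) = M1 ⊕ M2 — the shared key cancels under XOR.
11111000 XOR 00001000 = 11110000
01101111 XOR 00111101 = 01010010
00001010 XOR 10101000 = 10100010
10110011 XOR 00011011 = 10101000
11010010 XOR 00011010 = 11001000
11010011 XOR 00110001 = 11100010
11101011 XOR 10001010 = 01100001
00100110 XOR 10010100 = 10110010
10010010 XOR 10010011 = 00000001
10011110 XOR 11100000 = 01111110
11101010 XOR 10001100 = 01100110
10000111 XOR 10101010 = 00101101
00001110 XOR 00001111 = 00000001
10110110 XOR 11001011 = 01111101
00010101 XOR 01000101 = 01010000
10100111 XOR 01101000 = 11001111

f0 52 a2 a8 c8 e2 61 b2 01 7e 66 2d 01 7d 50 cf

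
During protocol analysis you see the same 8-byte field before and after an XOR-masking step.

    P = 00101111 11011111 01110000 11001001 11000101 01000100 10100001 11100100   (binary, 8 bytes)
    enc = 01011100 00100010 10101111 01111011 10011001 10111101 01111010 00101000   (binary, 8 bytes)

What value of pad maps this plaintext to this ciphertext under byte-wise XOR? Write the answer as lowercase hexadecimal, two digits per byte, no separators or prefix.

73fddfb25cf9dbcc

Since enc = P ⊕ pad, XORing both sides with P gives pad = P ⊕ enc.
 47 xor  92 = 115
223 xor  34 = 253
112 xor 175 = 223
201 xor 123 = 178
197 xor 153 =  92
 68 xor 189 = 249
161 xor 122 = 219
228 xor  40 = 204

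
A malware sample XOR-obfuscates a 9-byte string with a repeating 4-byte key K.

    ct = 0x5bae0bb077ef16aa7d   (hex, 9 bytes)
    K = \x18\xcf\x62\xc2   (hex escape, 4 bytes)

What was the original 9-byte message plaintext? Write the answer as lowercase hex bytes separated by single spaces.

43 61 69 72 6f 20 74 68 65

The 4-byte key repeats, so the effective keystream is 18 cf 62 c2 18 cf 62 c2 18.
byte 0: 5b XOR 18 = 43
byte 1: ae XOR cf = 61
byte 2: 0b XOR 62 = 69
byte 3: b0 XOR c2 = 72
byte 4: 77 XOR 18 = 6f
byte 5: ef XOR cf = 20
byte 6: 16 XOR 62 = 74
byte 7: aa XOR c2 = 68
byte 8: 7d XOR 18 = 65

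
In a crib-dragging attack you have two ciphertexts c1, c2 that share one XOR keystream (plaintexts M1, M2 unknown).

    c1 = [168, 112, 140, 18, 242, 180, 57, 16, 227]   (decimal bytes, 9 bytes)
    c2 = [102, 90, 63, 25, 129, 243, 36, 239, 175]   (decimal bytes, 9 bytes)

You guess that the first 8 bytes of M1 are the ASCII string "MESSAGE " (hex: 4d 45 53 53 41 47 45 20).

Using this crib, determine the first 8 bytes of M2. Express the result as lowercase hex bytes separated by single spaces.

First, c1 ⊕ c2 = (M1 ⊕ K) ⊕ (M2 ⊕ K) = M1 ⊕ M2, so the key drops out. Then M2 = (M1 ⊕ M2) ⊕ M1 over the first 8 bytes.
byte 0: (a8 xor 66) xor 4d = ce xor 4d = 83
byte 1: (70 xor 5a) xor 45 = 2a xor 45 = 6f
byte 2: (8c xor 3f) xor 53 = b3 xor 53 = e0
byte 3: (12 xor 19) xor 53 = 0b xor 53 = 58
byte 4: (f2 xor 81) xor 41 = 73 xor 41 = 32
byte 5: (b4 xor f3) xor 47 = 47 xor 47 = 00
byte 6: (39 xor 24) xor 45 = 1d xor 45 = 58
byte 7: (10 xor ef) xor 20 = ff xor 20 = df

83 6f e0 58 32 00 58 df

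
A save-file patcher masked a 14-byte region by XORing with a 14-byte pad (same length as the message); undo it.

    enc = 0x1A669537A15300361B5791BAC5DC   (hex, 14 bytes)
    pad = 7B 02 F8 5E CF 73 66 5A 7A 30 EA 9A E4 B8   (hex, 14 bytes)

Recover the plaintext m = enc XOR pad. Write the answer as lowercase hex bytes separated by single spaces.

61 64 6d 69 6e 20 66 6c 61 67 7b 20 21 64

XOR is its own inverse, so applying the key byte-wise gives the result directly.
1a xor 7b = 61
66 xor 02 = 64
95 xor f8 = 6d
37 xor 5e = 69
a1 xor cf = 6e
53 xor 73 = 20
00 xor 66 = 66
36 xor 5a = 6c
1b xor 7a = 61
57 xor 30 = 67
91 xor ea = 7b
ba xor 9a = 20
c5 xor e4 = 21
dc xor b8 = 64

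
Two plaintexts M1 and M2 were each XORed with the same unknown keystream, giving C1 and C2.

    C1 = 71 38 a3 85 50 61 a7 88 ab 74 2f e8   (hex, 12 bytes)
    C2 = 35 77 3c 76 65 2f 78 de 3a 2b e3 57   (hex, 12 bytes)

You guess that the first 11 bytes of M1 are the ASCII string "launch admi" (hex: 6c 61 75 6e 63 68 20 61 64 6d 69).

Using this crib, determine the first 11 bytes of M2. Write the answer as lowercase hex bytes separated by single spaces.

28 2e ea 9d 56 26 ff 37 f5 32 a5

First, C1 ⊕ C2 = (M1 ⊕ K) ⊕ (M2 ⊕ K) = M1 ⊕ M2, so the key drops out. Then M2 = (M1 ⊕ M2) ⊕ M1 over the first 11 bytes.
byte 0: (71 ⊕ 35) ⊕ 6c = 44 ⊕ 6c = 28
byte 1: (38 ⊕ 77) ⊕ 61 = 4f ⊕ 61 = 2e
byte 2: (a3 ⊕ 3c) ⊕ 75 = 9f ⊕ 75 = ea
byte 3: (85 ⊕ 76) ⊕ 6e = f3 ⊕ 6e = 9d
byte 4: (50 ⊕ 65) ⊕ 63 = 35 ⊕ 63 = 56
byte 5: (61 ⊕ 2f) ⊕ 68 = 4e ⊕ 68 = 26
byte 6: (a7 ⊕ 78) ⊕ 20 = df ⊕ 20 = ff
byte 7: (88 ⊕ de) ⊕ 61 = 56 ⊕ 61 = 37
byte 8: (ab ⊕ 3a) ⊕ 64 = 91 ⊕ 64 = f5
byte 9: (74 ⊕ 2b) ⊕ 6d = 5f ⊕ 6d = 32
byte 10: (2f ⊕ e3) ⊕ 69 = cc ⊕ 69 = a5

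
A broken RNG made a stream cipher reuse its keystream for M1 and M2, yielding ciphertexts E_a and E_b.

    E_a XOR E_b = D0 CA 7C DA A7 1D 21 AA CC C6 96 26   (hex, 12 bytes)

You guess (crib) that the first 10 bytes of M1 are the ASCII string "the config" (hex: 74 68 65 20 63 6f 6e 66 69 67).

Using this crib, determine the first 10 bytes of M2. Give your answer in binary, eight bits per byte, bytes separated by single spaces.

10100100 10100010 00011001 11111010 11000100 01110010 01001111 11001100 10100101 10100001

Since E_a ⊕ E_b = M1 ⊕ M2, XORing with the guessed M1 bytes yields the corresponding M2 bytes: M2 = (E_a ⊕ E_b) ⊕ M1.
byte 0: 208 XOR 116 = 164
byte 1: 202 XOR 104 = 162
byte 2: 124 XOR 101 =  25
byte 3: 218 XOR  32 = 250
byte 4: 167 XOR  99 = 196
byte 5:  29 XOR 111 = 114
byte 6:  33 XOR 110 =  79
byte 7: 170 XOR 102 = 204
byte 8: 204 XOR 105 = 165
byte 9: 198 XOR 103 = 161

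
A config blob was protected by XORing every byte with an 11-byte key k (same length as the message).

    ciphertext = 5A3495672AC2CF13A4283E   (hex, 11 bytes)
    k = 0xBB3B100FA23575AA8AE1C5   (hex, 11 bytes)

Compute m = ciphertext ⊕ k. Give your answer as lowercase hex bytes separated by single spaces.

XOR is its own inverse, so applying the key byte-wise gives the result directly.
5a xor bb = e1
34 xor 3b = 0f
95 xor 10 = 85
67 xor 0f = 68
2a xor a2 = 88
c2 xor 35 = f7
cf xor 75 = ba
13 xor aa = b9
a4 xor 8a = 2e
28 xor e1 = c9
3e xor c5 = fb

e1 0f 85 68 88 f7 ba b9 2e c9 fb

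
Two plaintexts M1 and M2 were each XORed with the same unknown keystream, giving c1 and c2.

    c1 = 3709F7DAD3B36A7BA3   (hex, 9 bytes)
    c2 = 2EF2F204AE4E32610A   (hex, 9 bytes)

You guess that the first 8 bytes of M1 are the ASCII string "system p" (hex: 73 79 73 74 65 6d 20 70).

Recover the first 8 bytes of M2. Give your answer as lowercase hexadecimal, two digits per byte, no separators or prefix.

6a8276aa1890786a

First, c1 ⊕ c2 = (M1 ⊕ K) ⊕ (M2 ⊕ K) = M1 ⊕ M2, so the key drops out. Then M2 = (M1 ⊕ M2) ⊕ M1 over the first 8 bytes.
byte 0: (37 XOR 2e) XOR 73 = 19 XOR 73 = 6a
byte 1: (09 XOR f2) XOR 79 = fb XOR 79 = 82
byte 2: (f7 XOR f2) XOR 73 = 05 XOR 73 = 76
byte 3: (da XOR 04) XOR 74 = de XOR 74 = aa
byte 4: (d3 XOR ae) XOR 65 = 7d XOR 65 = 18
byte 5: (b3 XOR 4e) XOR 6d = fd XOR 6d = 90
byte 6: (6a XOR 32) XOR 20 = 58 XOR 20 = 78
byte 7: (7b XOR 61) XOR 70 = 1a XOR 70 = 6a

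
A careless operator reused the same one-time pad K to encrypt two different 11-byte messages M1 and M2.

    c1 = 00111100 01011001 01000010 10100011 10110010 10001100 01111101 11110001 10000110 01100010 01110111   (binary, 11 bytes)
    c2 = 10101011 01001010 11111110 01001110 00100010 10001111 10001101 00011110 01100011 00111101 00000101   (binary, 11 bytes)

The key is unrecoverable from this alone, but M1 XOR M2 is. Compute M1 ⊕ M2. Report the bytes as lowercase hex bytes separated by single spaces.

97 13 bc ed 90 03 f0 ef e5 5f 72

c1 ⊕ c2 = (M1 ⊕ K) ⊕ (M2 ⊕ K) = M1 ⊕ M2 — the shared key cancels under XOR.
3c xor ab = 97
59 xor 4a = 13
42 xor fe = bc
a3 xor 4e = ed
b2 xor 22 = 90
8c xor 8f = 03
7d xor 8d = f0
f1 xor 1e = ef
86 xor 63 = e5
62 xor 3d = 5f
77 xor 05 = 72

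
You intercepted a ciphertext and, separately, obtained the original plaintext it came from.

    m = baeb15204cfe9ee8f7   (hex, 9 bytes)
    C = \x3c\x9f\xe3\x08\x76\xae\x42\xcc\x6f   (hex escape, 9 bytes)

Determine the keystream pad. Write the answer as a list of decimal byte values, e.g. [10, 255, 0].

[134, 116, 246, 40, 58, 80, 220, 36, 152]

Since C = m ⊕ pad, XORing both sides with m gives pad = m ⊕ C.
byte 0: ba ^ 3c = 86
byte 1: eb ^ 9f = 74
byte 2: 15 ^ e3 = f6
byte 3: 20 ^ 08 = 28
byte 4: 4c ^ 76 = 3a
byte 5: fe ^ ae = 50
byte 6: 9e ^ 42 = dc
byte 7: e8 ^ cc = 24
byte 8: f7 ^ 6f = 98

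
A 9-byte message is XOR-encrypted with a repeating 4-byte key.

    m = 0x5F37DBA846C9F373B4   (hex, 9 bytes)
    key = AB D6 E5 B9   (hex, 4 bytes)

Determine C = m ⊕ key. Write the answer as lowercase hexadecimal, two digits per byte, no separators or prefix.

f4e13e11ed1f16ca1f

The 4-byte key repeats, so the effective keystream is ab d6 e5 b9 ab d6 e5 b9 ab.
byte 0: 01011111 XOR 10101011 = 11110100
byte 1: 00110111 XOR 11010110 = 11100001
byte 2: 11011011 XOR 11100101 = 00111110
byte 3: 10101000 XOR 10111001 = 00010001
byte 4: 01000110 XOR 10101011 = 11101101
byte 5: 11001001 XOR 11010110 = 00011111
byte 6: 11110011 XOR 11100101 = 00010110
byte 7: 01110011 XOR 10111001 = 11001010
byte 8: 10110100 XOR 10101011 = 00011111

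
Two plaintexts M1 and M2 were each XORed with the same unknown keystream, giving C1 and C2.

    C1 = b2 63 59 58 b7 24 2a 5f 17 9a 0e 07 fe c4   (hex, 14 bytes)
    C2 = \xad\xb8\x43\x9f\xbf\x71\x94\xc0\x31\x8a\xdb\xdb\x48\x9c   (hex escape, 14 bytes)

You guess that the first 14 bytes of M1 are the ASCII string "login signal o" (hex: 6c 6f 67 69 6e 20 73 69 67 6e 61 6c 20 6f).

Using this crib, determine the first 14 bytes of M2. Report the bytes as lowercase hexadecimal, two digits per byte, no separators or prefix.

First, C1 ⊕ C2 = (M1 ⊕ K) ⊕ (M2 ⊕ K) = M1 ⊕ M2, so the key drops out. Then M2 = (M1 ⊕ M2) ⊕ M1 over the first 14 bytes.
byte 0: (b2 ⊕ ad) ⊕ 6c = 1f ⊕ 6c = 73
byte 1: (63 ⊕ b8) ⊕ 6f = db ⊕ 6f = b4
byte 2: (59 ⊕ 43) ⊕ 67 = 1a ⊕ 67 = 7d
byte 3: (58 ⊕ 9f) ⊕ 69 = c7 ⊕ 69 = ae
byte 4: (b7 ⊕ bf) ⊕ 6e = 08 ⊕ 6e = 66
byte 5: (24 ⊕ 71) ⊕ 20 = 55 ⊕ 20 = 75
byte 6: (2a ⊕ 94) ⊕ 73 = be ⊕ 73 = cd
byte 7: (5f ⊕ c0) ⊕ 69 = 9f ⊕ 69 = f6
byte 8: (17 ⊕ 31) ⊕ 67 = 26 ⊕ 67 = 41
byte 9: (9a ⊕ 8a) ⊕ 6e = 10 ⊕ 6e = 7e
byte 10: (0e ⊕ db) ⊕ 61 = d5 ⊕ 61 = b4
byte 11: (07 ⊕ db) ⊕ 6c = dc ⊕ 6c = b0
byte 12: (fe ⊕ 48) ⊕ 20 = b6 ⊕ 20 = 96
byte 13: (c4 ⊕ 9c) ⊕ 6f = 58 ⊕ 6f = 37

73b47dae6675cdf6417eb4b09637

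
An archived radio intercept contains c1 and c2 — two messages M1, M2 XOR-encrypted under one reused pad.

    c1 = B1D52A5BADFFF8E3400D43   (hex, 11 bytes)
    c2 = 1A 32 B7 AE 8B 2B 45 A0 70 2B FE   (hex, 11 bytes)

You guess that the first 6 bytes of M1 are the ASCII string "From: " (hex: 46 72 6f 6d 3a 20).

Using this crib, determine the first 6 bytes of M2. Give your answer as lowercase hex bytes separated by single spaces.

First, c1 ⊕ c2 = (M1 ⊕ K) ⊕ (M2 ⊕ K) = M1 ⊕ M2, so the key drops out. Then M2 = (M1 ⊕ M2) ⊕ M1 over the first 6 bytes.
byte 0: (b1 xor 1a) xor 46 = ab xor 46 = ed
byte 1: (d5 xor 32) xor 72 = e7 xor 72 = 95
byte 2: (2a xor b7) xor 6f = 9d xor 6f = f2
byte 3: (5b xor ae) xor 6d = f5 xor 6d = 98
byte 4: (ad xor 8b) xor 3a = 26 xor 3a = 1c
byte 5: (ff xor 2b) xor 20 = d4 xor 20 = f4

ed 95 f2 98 1c f4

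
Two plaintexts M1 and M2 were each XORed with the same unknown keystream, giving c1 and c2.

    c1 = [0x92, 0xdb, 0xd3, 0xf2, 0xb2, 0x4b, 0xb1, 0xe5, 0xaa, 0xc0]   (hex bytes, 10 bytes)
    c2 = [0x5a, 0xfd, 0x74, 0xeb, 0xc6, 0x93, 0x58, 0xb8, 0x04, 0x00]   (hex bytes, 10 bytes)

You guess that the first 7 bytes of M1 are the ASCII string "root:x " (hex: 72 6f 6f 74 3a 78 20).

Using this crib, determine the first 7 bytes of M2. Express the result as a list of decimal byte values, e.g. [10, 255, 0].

[186, 73, 200, 109, 78, 160, 201]

First, c1 ⊕ c2 = (M1 ⊕ K) ⊕ (M2 ⊕ K) = M1 ⊕ M2, so the key drops out. Then M2 = (M1 ⊕ M2) ⊕ M1 over the first 7 bytes.
byte 0: (92 xor 5a) xor 72 = c8 xor 72 = ba
byte 1: (db xor fd) xor 6f = 26 xor 6f = 49
byte 2: (d3 xor 74) xor 6f = a7 xor 6f = c8
byte 3: (f2 xor eb) xor 74 = 19 xor 74 = 6d
byte 4: (b2 xor c6) xor 3a = 74 xor 3a = 4e
byte 5: (4b xor 93) xor 78 = d8 xor 78 = a0
byte 6: (b1 xor 58) xor 20 = e9 xor 20 = c9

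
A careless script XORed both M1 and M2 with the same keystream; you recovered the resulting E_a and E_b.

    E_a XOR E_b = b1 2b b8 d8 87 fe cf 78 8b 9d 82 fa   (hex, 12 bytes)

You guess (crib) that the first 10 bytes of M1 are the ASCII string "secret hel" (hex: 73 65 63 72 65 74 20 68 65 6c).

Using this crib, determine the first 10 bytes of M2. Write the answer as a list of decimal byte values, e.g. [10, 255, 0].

[194, 78, 219, 170, 226, 138, 239, 16, 238, 241]

Since E_a ⊕ E_b = M1 ⊕ M2, XORing with the guessed M1 bytes yields the corresponding M2 bytes: M2 = (E_a ⊕ E_b) ⊕ M1.
b1 ^ 73 = c2
2b ^ 65 = 4e
b8 ^ 63 = db
d8 ^ 72 = aa
87 ^ 65 = e2
fe ^ 74 = 8a
cf ^ 20 = ef
78 ^ 68 = 10
8b ^ 65 = ee
9d ^ 6c = f1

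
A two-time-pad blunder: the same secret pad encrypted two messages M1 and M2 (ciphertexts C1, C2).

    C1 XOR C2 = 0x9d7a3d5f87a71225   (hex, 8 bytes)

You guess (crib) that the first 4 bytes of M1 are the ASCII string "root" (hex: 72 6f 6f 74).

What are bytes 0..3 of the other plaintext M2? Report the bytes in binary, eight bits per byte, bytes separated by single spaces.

Since C1 ⊕ C2 = M1 ⊕ M2, XORing with the guessed M1 bytes yields the corresponding M2 bytes: M2 = (C1 ⊕ C2) ⊕ M1.
9d ⊕ 72 = ef
7a ⊕ 6f = 15
3d ⊕ 6f = 52
5f ⊕ 74 = 2b

11101111 00010101 01010010 00101011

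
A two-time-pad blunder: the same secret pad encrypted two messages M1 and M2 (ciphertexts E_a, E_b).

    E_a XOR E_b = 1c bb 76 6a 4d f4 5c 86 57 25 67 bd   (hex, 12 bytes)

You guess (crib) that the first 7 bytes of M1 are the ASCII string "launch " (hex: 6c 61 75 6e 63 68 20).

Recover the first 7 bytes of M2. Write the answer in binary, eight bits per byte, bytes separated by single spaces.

01110000 11011010 00000011 00000100 00101110 10011100 01111100

Since E_a ⊕ E_b = M1 ⊕ M2, XORing with the guessed M1 bytes yields the corresponding M2 bytes: M2 = (E_a ⊕ E_b) ⊕ M1.
00011100 ^ 01101100 = 01110000
10111011 ^ 01100001 = 11011010
01110110 ^ 01110101 = 00000011
01101010 ^ 01101110 = 00000100
01001101 ^ 01100011 = 00101110
11110100 ^ 01101000 = 10011100
01011100 ^ 00100000 = 01111100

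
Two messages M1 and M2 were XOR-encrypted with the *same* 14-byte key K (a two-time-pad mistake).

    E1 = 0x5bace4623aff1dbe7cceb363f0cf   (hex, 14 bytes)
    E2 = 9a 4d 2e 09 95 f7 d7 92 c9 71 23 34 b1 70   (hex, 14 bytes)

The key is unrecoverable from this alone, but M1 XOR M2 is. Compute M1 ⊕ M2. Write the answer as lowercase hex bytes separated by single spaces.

E1 ⊕ E2 = (M1 ⊕ K) ⊕ (M2 ⊕ K) = M1 ⊕ M2 — the shared key cancels under XOR.
byte 0:  91 xor 154 = 193
byte 1: 172 xor  77 = 225
byte 2: 228 xor  46 = 202
byte 3:  98 xor   9 = 107
byte 4:  58 xor 149 = 175
byte 5: 255 xor 247 =   8
byte 6:  29 xor 215 = 202
byte 7: 190 xor 146 =  44
byte 8: 124 xor 201 = 181
byte 9: 206 xor 113 = 191
byte 10: 179 xor  35 = 144
byte 11:  99 xor  52 =  87
byte 12: 240 xor 177 =  65
byte 13: 207 xor 112 = 191

c1 e1 ca 6b af 08 ca 2c b5 bf 90 57 41 bf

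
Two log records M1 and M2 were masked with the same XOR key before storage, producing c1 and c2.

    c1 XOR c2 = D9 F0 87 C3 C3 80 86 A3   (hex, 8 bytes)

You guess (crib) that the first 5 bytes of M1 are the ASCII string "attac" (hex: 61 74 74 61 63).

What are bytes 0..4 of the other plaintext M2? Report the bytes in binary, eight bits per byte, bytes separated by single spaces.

10111000 10000100 11110011 10100010 10100000

Since c1 ⊕ c2 = M1 ⊕ M2, XORing with the guessed M1 bytes yields the corresponding M2 bytes: M2 = (c1 ⊕ c2) ⊕ M1.
d9 ^ 61 = b8
f0 ^ 74 = 84
87 ^ 74 = f3
c3 ^ 61 = a2
c3 ^ 63 = a0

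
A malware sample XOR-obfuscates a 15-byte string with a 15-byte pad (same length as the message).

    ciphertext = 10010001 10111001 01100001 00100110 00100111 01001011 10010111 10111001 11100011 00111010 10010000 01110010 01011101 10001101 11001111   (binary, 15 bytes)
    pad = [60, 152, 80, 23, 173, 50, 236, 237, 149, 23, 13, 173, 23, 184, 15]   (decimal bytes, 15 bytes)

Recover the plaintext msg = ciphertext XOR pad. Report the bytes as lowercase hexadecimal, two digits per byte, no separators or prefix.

XOR is its own inverse, so applying the key byte-wise gives the result directly.
145 XOR  60 = 173
185 XOR 152 =  33
 97 XOR  80 =  49
 38 XOR  23 =  49
 39 XOR 173 = 138
 75 XOR  50 = 121
151 XOR 236 = 123
185 XOR 237 =  84
227 XOR 149 = 118
 58 XOR  23 =  45
144 XOR  13 = 157
114 XOR 173 = 223
 93 XOR  23 =  74
141 XOR 184 =  53
207 XOR  15 = 192

ad2131318a797b54762d9ddf4a35c0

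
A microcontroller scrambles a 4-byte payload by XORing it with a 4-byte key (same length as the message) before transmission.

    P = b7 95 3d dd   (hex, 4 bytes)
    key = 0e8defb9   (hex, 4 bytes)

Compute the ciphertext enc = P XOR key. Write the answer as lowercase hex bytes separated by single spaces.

b9 18 d2 64

XOR is its own inverse, so applying the key byte-wise gives the result directly.
b7 ^ 0e = b9
95 ^ 8d = 18
3d ^ ef = d2
dd ^ b9 = 64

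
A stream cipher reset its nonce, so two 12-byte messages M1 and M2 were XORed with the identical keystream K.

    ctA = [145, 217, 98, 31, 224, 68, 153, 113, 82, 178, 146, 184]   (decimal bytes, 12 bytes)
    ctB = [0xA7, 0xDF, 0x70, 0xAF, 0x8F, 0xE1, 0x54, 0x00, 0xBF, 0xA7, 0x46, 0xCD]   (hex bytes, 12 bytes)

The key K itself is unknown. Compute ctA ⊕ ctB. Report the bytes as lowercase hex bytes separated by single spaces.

36 06 12 b0 6f a5 cd 71 ed 15 d4 75

ctA ⊕ ctB = (M1 ⊕ K) ⊕ (M2 ⊕ K) = M1 ⊕ M2 — the shared key cancels under XOR.
91 ^ a7 = 36
d9 ^ df = 06
62 ^ 70 = 12
1f ^ af = b0
e0 ^ 8f = 6f
44 ^ e1 = a5
99 ^ 54 = cd
71 ^ 00 = 71
52 ^ bf = ed
b2 ^ a7 = 15
92 ^ 46 = d4
b8 ^ cd = 75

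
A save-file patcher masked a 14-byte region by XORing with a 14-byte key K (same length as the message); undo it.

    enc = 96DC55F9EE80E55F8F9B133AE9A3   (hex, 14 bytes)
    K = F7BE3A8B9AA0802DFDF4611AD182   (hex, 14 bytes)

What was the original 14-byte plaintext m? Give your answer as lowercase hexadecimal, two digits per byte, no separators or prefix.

61626f7274206572726f72203821

XOR is its own inverse, so applying the key byte-wise gives the result directly.
10010110 XOR 11110111 = 01100001
11011100 XOR 10111110 = 01100010
01010101 XOR 00111010 = 01101111
11111001 XOR 10001011 = 01110010
11101110 XOR 10011010 = 01110100
10000000 XOR 10100000 = 00100000
11100101 XOR 10000000 = 01100101
01011111 XOR 00101101 = 01110010
10001111 XOR 11111101 = 01110010
10011011 XOR 11110100 = 01101111
00010011 XOR 01100001 = 01110010
00111010 XOR 00011010 = 00100000
11101001 XOR 11010001 = 00111000
10100011 XOR 10000010 = 00100001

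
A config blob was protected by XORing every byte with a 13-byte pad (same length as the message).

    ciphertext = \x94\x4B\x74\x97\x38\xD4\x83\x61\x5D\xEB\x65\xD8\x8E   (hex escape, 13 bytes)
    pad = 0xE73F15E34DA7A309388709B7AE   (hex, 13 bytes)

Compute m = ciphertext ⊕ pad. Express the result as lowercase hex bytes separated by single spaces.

73 74 61 74 75 73 20 68 65 6c 6c 6f 20

XOR is its own inverse, so applying the key byte-wise gives the result directly.
148 xor 231 = 115
 75 xor  63 = 116
116 xor  21 =  97
151 xor 227 = 116
 56 xor  77 = 117
212 xor 167 = 115
131 xor 163 =  32
 97 xor   9 = 104
 93 xor  56 = 101
235 xor 135 = 108
101 xor   9 = 108
216 xor 183 = 111
142 xor 174 =  32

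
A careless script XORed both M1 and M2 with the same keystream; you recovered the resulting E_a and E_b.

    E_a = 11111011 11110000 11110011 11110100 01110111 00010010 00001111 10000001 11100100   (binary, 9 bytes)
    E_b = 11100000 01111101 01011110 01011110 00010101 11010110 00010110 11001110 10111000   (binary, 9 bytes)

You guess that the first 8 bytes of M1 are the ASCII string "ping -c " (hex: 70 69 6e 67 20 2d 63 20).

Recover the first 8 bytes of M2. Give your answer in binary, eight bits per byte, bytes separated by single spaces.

First, E_a ⊕ E_b = (M1 ⊕ K) ⊕ (M2 ⊕ K) = M1 ⊕ M2, so the key drops out. Then M2 = (M1 ⊕ M2) ⊕ M1 over the first 8 bytes.
byte 0: (fb ⊕ e0) ⊕ 70 = 1b ⊕ 70 = 6b
byte 1: (f0 ⊕ 7d) ⊕ 69 = 8d ⊕ 69 = e4
byte 2: (f3 ⊕ 5e) ⊕ 6e = ad ⊕ 6e = c3
byte 3: (f4 ⊕ 5e) ⊕ 67 = aa ⊕ 67 = cd
byte 4: (77 ⊕ 15) ⊕ 20 = 62 ⊕ 20 = 42
byte 5: (12 ⊕ d6) ⊕ 2d = c4 ⊕ 2d = e9
byte 6: (0f ⊕ 16) ⊕ 63 = 19 ⊕ 63 = 7a
byte 7: (81 ⊕ ce) ⊕ 20 = 4f ⊕ 20 = 6f

01101011 11100100 11000011 11001101 01000010 11101001 01111010 01101111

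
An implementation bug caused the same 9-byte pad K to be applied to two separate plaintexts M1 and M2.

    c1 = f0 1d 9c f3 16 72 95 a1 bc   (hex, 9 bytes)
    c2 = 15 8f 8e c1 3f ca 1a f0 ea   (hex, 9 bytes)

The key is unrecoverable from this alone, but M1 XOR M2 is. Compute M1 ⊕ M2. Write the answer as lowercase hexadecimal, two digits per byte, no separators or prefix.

e592123229b88f5156

c1 ⊕ c2 = (M1 ⊕ K) ⊕ (M2 ⊕ K) = M1 ⊕ M2 — the shared key cancels under XOR.
byte 0: 11110000 ⊕ 00010101 = 11100101
byte 1: 00011101 ⊕ 10001111 = 10010010
byte 2: 10011100 ⊕ 10001110 = 00010010
byte 3: 11110011 ⊕ 11000001 = 00110010
byte 4: 00010110 ⊕ 00111111 = 00101001
byte 5: 01110010 ⊕ 11001010 = 10111000
byte 6: 10010101 ⊕ 00011010 = 10001111
byte 7: 10100001 ⊕ 11110000 = 01010001
byte 8: 10111100 ⊕ 11101010 = 01010110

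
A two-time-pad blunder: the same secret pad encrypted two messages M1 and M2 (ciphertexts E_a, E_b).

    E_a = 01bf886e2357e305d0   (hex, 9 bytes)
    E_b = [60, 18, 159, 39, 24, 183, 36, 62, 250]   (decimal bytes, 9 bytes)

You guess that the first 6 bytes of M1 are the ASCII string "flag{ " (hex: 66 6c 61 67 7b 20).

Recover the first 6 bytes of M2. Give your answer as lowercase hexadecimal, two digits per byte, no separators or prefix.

First, E_a ⊕ E_b = (M1 ⊕ K) ⊕ (M2 ⊕ K) = M1 ⊕ M2, so the key drops out. Then M2 = (M1 ⊕ M2) ⊕ M1 over the first 6 bytes.
byte 0: (01 XOR 3c) XOR 66 = 3d XOR 66 = 5b
byte 1: (bf XOR 12) XOR 6c = ad XOR 6c = c1
byte 2: (88 XOR 9f) XOR 61 = 17 XOR 61 = 76
byte 3: (6e XOR 27) XOR 67 = 49 XOR 67 = 2e
byte 4: (23 XOR 18) XOR 7b = 3b XOR 7b = 40
byte 5: (57 XOR b7) XOR 20 = e0 XOR 20 = c0

5bc1762e40c0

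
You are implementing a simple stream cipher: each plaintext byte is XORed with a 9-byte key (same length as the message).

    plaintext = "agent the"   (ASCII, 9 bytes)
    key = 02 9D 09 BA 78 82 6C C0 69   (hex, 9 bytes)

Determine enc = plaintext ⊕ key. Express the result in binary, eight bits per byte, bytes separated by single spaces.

01100011 11111010 01101100 11010100 00001100 10100010 00011000 10101000 00001100

XOR is its own inverse, so applying the key byte-wise gives the result directly.
byte 0:  97 ⊕   2 =  99
byte 1: 103 ⊕ 157 = 250
byte 2: 101 ⊕   9 = 108
byte 3: 110 ⊕ 186 = 212
byte 4: 116 ⊕ 120 =  12
byte 5:  32 ⊕ 130 = 162
byte 6: 116 ⊕ 108 =  24
byte 7: 104 ⊕ 192 = 168
byte 8: 101 ⊕ 105 =  12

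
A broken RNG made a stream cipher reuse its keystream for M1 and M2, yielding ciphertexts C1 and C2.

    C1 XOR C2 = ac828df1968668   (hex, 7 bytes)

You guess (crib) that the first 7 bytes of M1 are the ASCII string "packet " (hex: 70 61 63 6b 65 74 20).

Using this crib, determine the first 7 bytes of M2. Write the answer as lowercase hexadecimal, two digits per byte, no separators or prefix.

dce3ee9af3f248

Since C1 ⊕ C2 = M1 ⊕ M2, XORing with the guessed M1 bytes yields the corresponding M2 bytes: M2 = (C1 ⊕ C2) ⊕ M1.
ac ^ 70 = dc
82 ^ 61 = e3
8d ^ 63 = ee
f1 ^ 6b = 9a
96 ^ 65 = f3
86 ^ 74 = f2
68 ^ 20 = 48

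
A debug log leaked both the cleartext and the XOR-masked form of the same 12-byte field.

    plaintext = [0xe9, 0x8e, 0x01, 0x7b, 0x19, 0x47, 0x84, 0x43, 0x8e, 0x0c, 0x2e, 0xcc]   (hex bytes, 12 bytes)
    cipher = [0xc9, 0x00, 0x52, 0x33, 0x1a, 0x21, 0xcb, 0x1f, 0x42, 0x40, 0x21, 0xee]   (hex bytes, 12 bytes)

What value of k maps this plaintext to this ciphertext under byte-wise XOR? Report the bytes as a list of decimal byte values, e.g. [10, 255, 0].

Since cipher = plaintext ⊕ k, XORing both sides with plaintext gives k = plaintext ⊕ cipher.
byte 0: e9 ⊕ c9 = 20
byte 1: 8e ⊕ 00 = 8e
byte 2: 01 ⊕ 52 = 53
byte 3: 7b ⊕ 33 = 48
byte 4: 19 ⊕ 1a = 03
byte 5: 47 ⊕ 21 = 66
byte 6: 84 ⊕ cb = 4f
byte 7: 43 ⊕ 1f = 5c
byte 8: 8e ⊕ 42 = cc
byte 9: 0c ⊕ 40 = 4c
byte 10: 2e ⊕ 21 = 0f
byte 11: cc ⊕ ee = 22

[32, 142, 83, 72, 3, 102, 79, 92, 204, 76, 15, 34]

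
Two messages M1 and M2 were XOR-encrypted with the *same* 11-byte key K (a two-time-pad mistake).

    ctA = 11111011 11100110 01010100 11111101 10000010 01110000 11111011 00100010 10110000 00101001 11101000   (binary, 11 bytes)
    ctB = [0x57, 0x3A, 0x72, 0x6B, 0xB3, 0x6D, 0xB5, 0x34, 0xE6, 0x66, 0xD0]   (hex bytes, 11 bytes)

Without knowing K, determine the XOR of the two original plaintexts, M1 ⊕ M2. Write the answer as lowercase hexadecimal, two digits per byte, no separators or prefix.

ctA ⊕ ctB = (M1 ⊕ K) ⊕ (M2 ⊕ K) = M1 ⊕ M2 — the shared key cancels under XOR.
byte 0: fb XOR 57 = ac
byte 1: e6 XOR 3a = dc
byte 2: 54 XOR 72 = 26
byte 3: fd XOR 6b = 96
byte 4: 82 XOR b3 = 31
byte 5: 70 XOR 6d = 1d
byte 6: fb XOR b5 = 4e
byte 7: 22 XOR 34 = 16
byte 8: b0 XOR e6 = 56
byte 9: 29 XOR 66 = 4f
byte 10: e8 XOR d0 = 38

acdc2696311d4e16564f38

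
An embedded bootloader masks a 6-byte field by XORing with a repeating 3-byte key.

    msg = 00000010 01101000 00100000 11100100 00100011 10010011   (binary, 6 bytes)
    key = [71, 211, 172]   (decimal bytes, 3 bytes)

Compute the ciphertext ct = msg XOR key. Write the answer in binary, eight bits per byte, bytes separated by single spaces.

01000101 10111011 10001100 10100011 11110000 00111111

The 3-byte key repeats, so the effective keystream is 47 d3 ac 47 d3 ac.
byte 0: 02 ⊕ 47 = 45
byte 1: 68 ⊕ d3 = bb
byte 2: 20 ⊕ ac = 8c
byte 3: e4 ⊕ 47 = a3
byte 4: 23 ⊕ d3 = f0
byte 5: 93 ⊕ ac = 3f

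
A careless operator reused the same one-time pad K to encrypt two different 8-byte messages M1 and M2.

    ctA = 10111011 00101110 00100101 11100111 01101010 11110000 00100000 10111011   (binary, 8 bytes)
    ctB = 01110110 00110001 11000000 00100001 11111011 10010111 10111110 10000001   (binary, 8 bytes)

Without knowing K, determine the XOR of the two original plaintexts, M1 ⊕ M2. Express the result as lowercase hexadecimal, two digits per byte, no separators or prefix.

cd1fe5c691679e3a

ctA ⊕ ctB = (M1 ⊕ K) ⊕ (M2 ⊕ K) = M1 ⊕ M2 — the shared key cancels under XOR.
byte 0: bb XOR 76 = cd
byte 1: 2e XOR 31 = 1f
byte 2: 25 XOR c0 = e5
byte 3: e7 XOR 21 = c6
byte 4: 6a XOR fb = 91
byte 5: f0 XOR 97 = 67
byte 6: 20 XOR be = 9e
byte 7: bb XOR 81 = 3a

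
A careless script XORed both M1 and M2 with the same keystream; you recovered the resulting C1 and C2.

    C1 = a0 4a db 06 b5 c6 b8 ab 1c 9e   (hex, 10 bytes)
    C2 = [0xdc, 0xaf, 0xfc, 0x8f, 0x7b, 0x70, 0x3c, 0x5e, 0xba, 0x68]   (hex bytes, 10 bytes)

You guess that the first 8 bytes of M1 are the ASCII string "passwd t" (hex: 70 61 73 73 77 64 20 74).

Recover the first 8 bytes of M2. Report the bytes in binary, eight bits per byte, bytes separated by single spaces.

First, C1 ⊕ C2 = (M1 ⊕ K) ⊕ (M2 ⊕ K) = M1 ⊕ M2, so the key drops out. Then M2 = (M1 ⊕ M2) ⊕ M1 over the first 8 bytes.
byte 0: (a0 xor dc) xor 70 = 7c xor 70 = 0c
byte 1: (4a xor af) xor 61 = e5 xor 61 = 84
byte 2: (db xor fc) xor 73 = 27 xor 73 = 54
byte 3: (06 xor 8f) xor 73 = 89 xor 73 = fa
byte 4: (b5 xor 7b) xor 77 = ce xor 77 = b9
byte 5: (c6 xor 70) xor 64 = b6 xor 64 = d2
byte 6: (b8 xor 3c) xor 20 = 84 xor 20 = a4
byte 7: (ab xor 5e) xor 74 = f5 xor 74 = 81

00001100 10000100 01010100 11111010 10111001 11010010 10100100 10000001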